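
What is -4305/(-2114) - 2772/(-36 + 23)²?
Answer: -733209/51038 ≈ -14.366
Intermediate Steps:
-4305/(-2114) - 2772/(-36 + 23)² = -4305*(-1/2114) - 2772/((-13)²) = 615/302 - 2772/169 = -733209/51038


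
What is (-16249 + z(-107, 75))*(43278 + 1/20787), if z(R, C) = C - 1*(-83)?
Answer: -14475781992617/20787 ≈ -6.9639e+8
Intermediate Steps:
z(R, C) = 83 + C (z(R, C) = C + 83 = 83 + C)
(-16249 + z(-107, 75))*(43278 + 1/20787) = (-16249 + (83 + 75))*(43278 + 1/20787) = (-16249 + 158)*(43278 + 1/20787) = -16091*899619787/20787 = -14475781992617/20787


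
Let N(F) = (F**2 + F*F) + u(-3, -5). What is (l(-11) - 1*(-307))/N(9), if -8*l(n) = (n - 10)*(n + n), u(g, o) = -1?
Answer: 997/644 ≈ 1.5481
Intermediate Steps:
l(n) = -n*(-10 + n)/4 (l(n) = -(n - 10)*(n + n)/8 = -(-10 + n)*2*n/8 = -n*(-10 + n)/4)
N(F) = -1 + 2*F**2 (N(F) = (F**2 + F*F) - 1 = (F**2 + F**2) - 1 = 2*F**2 - 1 = -1 + 2*F**2)
(l(-11) - 1*(-307))/N(9) = ((1/4)*(-11)*(10 - 1*(-11)) - 1*(-307))/(-1 + 2*9**2) = ((1/4)*(-11)*(10 + 11) + 307)/(-1 + 2*81) = ((1/4)*(-11)*21 + 307)/(-1 + 162) = (-231/4 + 307)/161 = (997/4)*(1/161) = 997/644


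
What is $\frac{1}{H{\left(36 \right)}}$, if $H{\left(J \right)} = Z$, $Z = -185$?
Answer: $- \frac{1}{185} \approx -0.0054054$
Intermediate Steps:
$H{\left(J \right)} = -185$
$\frac{1}{H{\left(36 \right)}} = \frac{1}{-185} = - \frac{1}{185}$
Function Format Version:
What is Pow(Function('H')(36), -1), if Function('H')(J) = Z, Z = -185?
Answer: Rational(-1, 185) ≈ -0.0054054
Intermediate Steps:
Function('H')(J) = -185
Pow(Function('H')(36), -1) = Pow(-185, -1) = Rational(-1, 185)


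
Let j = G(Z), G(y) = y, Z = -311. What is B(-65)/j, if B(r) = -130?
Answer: 130/311 ≈ 0.41801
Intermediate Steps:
j = -311
B(-65)/j = -130/(-311) = -130*(-1/311) = 130/311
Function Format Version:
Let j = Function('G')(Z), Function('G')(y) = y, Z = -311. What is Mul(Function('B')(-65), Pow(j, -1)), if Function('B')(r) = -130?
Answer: Rational(130, 311) ≈ 0.41801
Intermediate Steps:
j = -311
Mul(Function('B')(-65), Pow(j, -1)) = Mul(-130, Pow(-311, -1)) = Mul(-130, Rational(-1, 311)) = Rational(130, 311)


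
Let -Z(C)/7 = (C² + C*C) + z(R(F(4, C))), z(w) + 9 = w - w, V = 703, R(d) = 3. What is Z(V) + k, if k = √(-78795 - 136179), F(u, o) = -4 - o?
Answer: -6918863 + 9*I*√2654 ≈ -6.9189e+6 + 463.65*I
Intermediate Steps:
z(w) = -9 (z(w) = -9 + (w - w) = -9 + 0 = -9)
Z(C) = 63 - 14*C² (Z(C) = -7*((C² + C*C) - 9) = -7*((C² + C²) - 9) = -7*(2*C² - 9) = -7*(-9 + 2*C²) = 63 - 14*C²)
k = 9*I*√2654 (k = √(-214974) = 9*I*√2654 ≈ 463.65*I)
Z(V) + k = (63 - 14*703²) + 9*I*√2654 = (63 - 14*494209) + 9*I*√2654 = (63 - 6918926) + 9*I*√2654 = -6918863 + 9*I*√2654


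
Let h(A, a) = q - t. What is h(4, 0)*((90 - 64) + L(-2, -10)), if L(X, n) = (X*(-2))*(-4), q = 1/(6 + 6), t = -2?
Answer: 125/6 ≈ 20.833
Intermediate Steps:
q = 1/12 ≈ 0.083333
L(X, n) = 8*X (L(X, n) = -2*X*(-4) = 8*X)
h(A, a) = 25/12 (h(A, a) = 1/12 - 1*(-2) = 1/12 + 2 = 25/12)
h(4, 0)*((90 - 64) + L(-2, -10)) = 25*((90 - 64) + 8*(-2))/12 = 25*(26 - 16)/12 = (25/12)*10 = 125/6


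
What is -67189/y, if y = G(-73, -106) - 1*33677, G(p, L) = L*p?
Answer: 67189/25939 ≈ 2.5903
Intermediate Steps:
y = -25939 (y = -106*(-73) - 1*33677 = 7738 - 33677 = -25939)
-67189/y = -67189/(-25939) = -67189*(-1/25939) = 67189/25939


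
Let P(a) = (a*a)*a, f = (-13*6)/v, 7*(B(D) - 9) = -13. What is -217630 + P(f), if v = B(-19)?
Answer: -3420815167/15625 ≈ -2.1893e+5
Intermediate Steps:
B(D) = 50/7 (B(D) = 9 + (1/7)*(-13) = 9 - 13/7 = 50/7)
v = 50/7 ≈ 7.1429
f = -273/25 (f = (-13*6)/(50/7) = -78*7/50 = -273/25 ≈ -10.920)
P(a) = a**3 (P(a) = a**2*a = a**3)
-217630 + P(f) = -217630 + (-273/25)**3 = -217630 - 20346417/15625 = -3420815167/15625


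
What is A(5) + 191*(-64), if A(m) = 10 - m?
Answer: -12219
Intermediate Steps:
A(5) + 191*(-64) = (10 - 1*5) + 191*(-64) = (10 - 5) - 12224 = 5 - 12224 = -12219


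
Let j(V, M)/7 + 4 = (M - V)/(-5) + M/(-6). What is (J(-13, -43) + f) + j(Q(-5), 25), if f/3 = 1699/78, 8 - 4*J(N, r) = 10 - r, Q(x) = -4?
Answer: -34063/780 ≈ -43.671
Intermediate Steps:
J(N, r) = -1/2 + r/4 (J(N, r) = 2 - (10 - r)/4 = 2 + (-5/2 + r/4) = -1/2 + r/4)
j(V, M) = -28 - 77*M/30 + 7*V/5 (j(V, M) = -28 + 7*((M - V)/(-5) + M/(-6)) = -28 + 7*((M - V)*(-1/5) + M*(-1/6)) = -28 + 7*((-M/5 + V/5) - M/6) = -28 + 7*(-11*M/30 + V/5) = -28 + (-77*M/30 + 7*V/5) = -28 - 77*M/30 + 7*V/5)
f = 1699/26 (f = 3*(1699/78) = 1699/26 ≈ 65.346)
(J(-13, -43) + f) + j(Q(-5), 25) = ((-1/2 + (1/4)*(-43)) + 1699/26) + (-28 - 77/30*25 + (7/5)*(-4)) = ((-1/2 - 43/4) + 1699/26) + (-28 - 385/6 - 28/5) = (-45/4 + 1699/26) - 2933/30 = 2813/52 - 2933/30 = -34063/780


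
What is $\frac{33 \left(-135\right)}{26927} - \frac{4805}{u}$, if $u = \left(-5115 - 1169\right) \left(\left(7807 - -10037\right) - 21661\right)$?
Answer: $- \frac{106987138975}{645871775956} \approx -0.16565$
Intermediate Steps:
$u = 23986028$ ($u = - 6284 \left(\left(7807 + 10037\right) - 21661\right) = - 6284 \left(17844 - 21661\right) = \left(-6284\right) \left(-3817\right) = 23986028$)
$\frac{33 \left(-135\right)}{26927} - \frac{4805}{u} = \frac{33 \left(-135\right)}{26927} - \frac{4805}{23986028} = \left(-4455\right) \frac{1}{26927} - \frac{4805}{23986028} = - \frac{4455}{26927} - \frac{4805}{23986028} = - \frac{106987138975}{645871775956}$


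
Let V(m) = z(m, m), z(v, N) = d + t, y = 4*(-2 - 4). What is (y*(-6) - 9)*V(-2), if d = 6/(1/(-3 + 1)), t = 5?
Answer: -945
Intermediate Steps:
y = -24 (y = 4*(-6) = -24)
d = -12 (d = 6/(1/(-2)) = 6/(-1/2) = 6*(-2) = -12)
z(v, N) = -7 (z(v, N) = -12 + 5 = -7)
V(m) = -7
(y*(-6) - 9)*V(-2) = (-24*(-6) - 9)*(-7) = (144 - 9)*(-7) = 135*(-7) = -945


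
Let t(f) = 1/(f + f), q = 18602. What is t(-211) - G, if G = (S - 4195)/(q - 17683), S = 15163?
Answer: -4629415/387818 ≈ -11.937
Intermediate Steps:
G = 10968/919 (G = (15163 - 4195)/(18602 - 17683) = 10968/919 ≈ 11.935)
t(f) = 1/(2*f)
t(-211) - G = (½)/(-211) - 1*10968/919 = (½)*(-1/211) - 10968/919 = -1/422 - 10968/919 = -4629415/387818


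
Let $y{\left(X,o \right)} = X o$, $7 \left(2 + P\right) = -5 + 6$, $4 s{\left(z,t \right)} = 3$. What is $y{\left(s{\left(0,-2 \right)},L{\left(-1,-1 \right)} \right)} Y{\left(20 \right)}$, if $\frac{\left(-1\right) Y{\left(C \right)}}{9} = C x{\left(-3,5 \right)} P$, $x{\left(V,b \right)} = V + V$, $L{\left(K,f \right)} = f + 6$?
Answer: $- \frac{52650}{7} \approx -7521.4$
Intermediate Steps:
$L{\left(K,f \right)} = 6 + f$
$x{\left(V,b \right)} = 2 V$
$s{\left(z,t \right)} = \frac{3}{4}$ ($s{\left(z,t \right)} = \frac{1}{4} \cdot 3 = \frac{3}{4}$)
$P = - \frac{13}{7}$ ($P = -2 + \frac{-5 + 6}{7} = -2 + \frac{1}{7} \cdot 1 = -2 + \frac{1}{7} = - \frac{13}{7} \approx -1.8571$)
$Y{\left(C \right)} = - \frac{702 C}{7}$ ($Y{\left(C \right)} = - 9 C 2 \left(-3\right) \left(- \frac{13}{7}\right) = - 9 C \left(-6\right) \left(- \frac{13}{7}\right) = - 9 - 6 C \left(- \frac{13}{7}\right) = - 9 \frac{78 C}{7} = - \frac{702 C}{7}$)
$y{\left(s{\left(0,-2 \right)},L{\left(-1,-1 \right)} \right)} Y{\left(20 \right)} = \frac{3 \left(6 - 1\right)}{4} \left(\left(- \frac{702}{7}\right) 20\right) = \frac{3}{4} \cdot 5 \left(- \frac{14040}{7}\right) = \frac{15}{4} \left(- \frac{14040}{7}\right) = - \frac{52650}{7}$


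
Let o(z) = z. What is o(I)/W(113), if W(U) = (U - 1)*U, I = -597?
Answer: -597/12656 ≈ -0.047171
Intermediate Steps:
W(U) = U*(-1 + U) (W(U) = (-1 + U)*U = U*(-1 + U))
o(I)/W(113) = -597*1/(113*(-1 + 113)) = -597/(113*112) = -597/12656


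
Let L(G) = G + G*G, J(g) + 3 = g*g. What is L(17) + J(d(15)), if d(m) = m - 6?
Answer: 384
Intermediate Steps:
d(m) = -6 + m
J(g) = -3 + g² (J(g) = -3 + g*g = -3 + g²)
L(G) = G + G²
L(17) + J(d(15)) = 17*(1 + 17) + (-3 + (-6 + 15)²) = 17*18 + (-3 + 9²) = 306 + (-3 + 81) = 306 + 78 = 384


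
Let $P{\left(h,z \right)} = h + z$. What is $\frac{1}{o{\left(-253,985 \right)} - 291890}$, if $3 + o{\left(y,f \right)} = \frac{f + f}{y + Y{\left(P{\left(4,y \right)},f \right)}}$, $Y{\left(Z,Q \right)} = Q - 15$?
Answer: $- \frac{717}{209285311} \approx -3.4259 \cdot 10^{-6}$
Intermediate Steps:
$Y{\left(Z,Q \right)} = -15 + Q$ ($Y{\left(Z,Q \right)} = Q - 15 = -15 + Q$)
$o{\left(y,f \right)} = -3 + \frac{2 f}{-15 + f + y}$ ($o{\left(y,f \right)} = -3 + \frac{f + f}{y + \left(-15 + f\right)} = -3 + \frac{2 f}{-15 + f + y}$)
$\frac{1}{o{\left(-253,985 \right)} - 291890} = \frac{1}{\frac{45 - 985 - -759}{-15 + 985 - 253} - 291890} = \frac{1}{\frac{45 - 985 + 759}{717} - 291890} = \frac{1}{\frac{1}{717} \left(-181\right) - 291890} = \frac{1}{- \frac{181}{717} - 291890} = \frac{1}{- \frac{209285311}{717}} = - \frac{717}{209285311}$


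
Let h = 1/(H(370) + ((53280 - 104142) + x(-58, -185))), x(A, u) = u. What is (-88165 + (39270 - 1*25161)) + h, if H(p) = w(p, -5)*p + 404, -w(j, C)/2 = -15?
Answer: -2928396409/39543 ≈ -74056.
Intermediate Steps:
w(j, C) = 30 (w(j, C) = -2*(-15) = 30)
H(p) = 404 + 30*p (H(p) = 30*p + 404 = 404 + 30*p)
h = -1/39543 (h = 1/((404 + 30*370) + ((53280 - 104142) - 185)) = 1/((404 + 11100) + (-50862 - 185)) = 1/(11504 - 51047) = 1/(-39543) = -1/39543 ≈ -2.5289e-5)
(-88165 + (39270 - 1*25161)) + h = (-88165 + (39270 - 1*25161)) - 1/39543 = (-88165 + (39270 - 25161)) - 1/39543 = (-88165 + 14109) - 1/39543 = -74056 - 1/39543 = -2928396409/39543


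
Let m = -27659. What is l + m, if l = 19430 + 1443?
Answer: -6786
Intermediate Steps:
l = 20873
l + m = 20873 - 27659 = -6786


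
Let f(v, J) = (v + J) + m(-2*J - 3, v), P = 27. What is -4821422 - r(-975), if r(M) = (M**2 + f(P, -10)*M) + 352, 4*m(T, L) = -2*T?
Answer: -11528223/2 ≈ -5.7641e+6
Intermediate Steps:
m(T, L) = -T/2 (m(T, L) = (-2*T)/4 = -T/2)
f(v, J) = 3/2 + v + 2*J (f(v, J) = (v + J) - (-2*J - 3)/2 = (J + v) - (-3 - 2*J)/2 = (J + v) + (3/2 + J) = 3/2 + v + 2*J)
r(M) = 352 + M**2 + 17*M/2 (r(M) = (M**2 + (3/2 + 27 + 2*(-10))*M) + 352 = (M**2 + (3/2 + 27 - 20)*M) + 352 = (M**2 + 17*M/2) + 352 = 352 + M**2 + 17*M/2)
-4821422 - r(-975) = -4821422 - (352 + (-975)**2 + (17/2)*(-975)) = -4821422 - (352 + 950625 - 16575/2) = -4821422 - 1*1885379/2 = -4821422 - 1885379/2 = -11528223/2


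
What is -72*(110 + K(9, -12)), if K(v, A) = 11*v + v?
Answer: -15696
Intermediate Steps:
K(v, A) = 12*v
-72*(110 + K(9, -12)) = -72*(110 + 12*9) = -72*(110 + 108) = -72*218 = -15696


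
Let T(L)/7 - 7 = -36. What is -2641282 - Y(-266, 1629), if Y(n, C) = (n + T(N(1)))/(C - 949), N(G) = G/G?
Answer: -1796071291/680 ≈ -2.6413e+6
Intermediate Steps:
N(G) = 1
T(L) = -203 (T(L) = 49 + 7*(-36) = 49 - 252 = -203)
Y(n, C) = (-203 + n)/(-949 + C) (Y(n, C) = (n - 203)/(C - 949) = (-203 + n)/(-949 + C))
-2641282 - Y(-266, 1629) = -2641282 - (-203 - 266)/(-949 + 1629) = -2641282 - (-469)/680 = -2641282 - 1*(-469/680) = -2641282 + 469/680 = -1796071291/680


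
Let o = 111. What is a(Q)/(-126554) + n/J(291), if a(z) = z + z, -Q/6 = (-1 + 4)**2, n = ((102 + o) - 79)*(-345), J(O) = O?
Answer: -975093332/6137869 ≈ -158.87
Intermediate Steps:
n = -46230 (n = ((102 + 111) - 79)*(-345) = (213 - 79)*(-345) = 134*(-345) = -46230)
Q = -54 (Q = -6*(-1 + 4)**2 = -6*3**2 = -6*9 = -54)
a(z) = 2*z
a(Q)/(-126554) + n/J(291) = (2*(-54))/(-126554) - 46230/291 = -108*(-1/126554) - 46230*1/291 = 54/63277 - 15410/97 = -975093332/6137869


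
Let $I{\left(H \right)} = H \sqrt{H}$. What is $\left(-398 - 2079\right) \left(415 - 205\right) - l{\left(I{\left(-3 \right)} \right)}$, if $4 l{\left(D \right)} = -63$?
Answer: $- \frac{2080617}{4} \approx -5.2015 \cdot 10^{5}$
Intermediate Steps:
$I{\left(H \right)} = H^{\frac{3}{2}}$
$l{\left(D \right)} = - \frac{63}{4}$ ($l{\left(D \right)} = \frac{1}{4} \left(-63\right) = - \frac{63}{4}$)
$\left(-398 - 2079\right) \left(415 - 205\right) - l{\left(I{\left(-3 \right)} \right)} = \left(-398 - 2079\right) \left(415 - 205\right) - - \frac{63}{4} = \left(-2477\right) 210 + \frac{63}{4} = -520170 + \frac{63}{4} = - \frac{2080617}{4}$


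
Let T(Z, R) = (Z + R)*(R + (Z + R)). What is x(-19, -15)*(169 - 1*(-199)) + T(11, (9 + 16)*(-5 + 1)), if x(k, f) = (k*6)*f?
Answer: 646101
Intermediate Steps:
T(Z, R) = (R + Z)*(Z + 2*R) (T(Z, R) = (R + Z)*(R + (R + Z)) = (R + Z)*(Z + 2*R))
x(k, f) = 6*f*k (x(k, f) = (6*k)*f = 6*f*k)
x(-19, -15)*(169 - 1*(-199)) + T(11, (9 + 16)*(-5 + 1)) = (6*(-15)*(-19))*(169 - 1*(-199)) + (11**2 + 2*((9 + 16)*(-5 + 1))**2 + 3*((9 + 16)*(-5 + 1))*11) = 1710*(169 + 199) + (121 + 2*(25*(-4))**2 + 3*(25*(-4))*11) = 1710*368 + (121 + 2*(-100)**2 + 3*(-100)*11) = 629280 + (121 + 2*10000 - 3300) = 629280 + (121 + 20000 - 3300) = 629280 + 16821 = 646101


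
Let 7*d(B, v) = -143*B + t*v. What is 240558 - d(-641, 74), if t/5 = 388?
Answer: 1448683/7 ≈ 2.0695e+5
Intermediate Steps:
t = 1940 (t = 5*388 = 1940)
d(B, v) = -143*B/7 + 1940*v/7 (d(B, v) = (-143*B + 1940*v)/7 = -143*B/7 + 1940*v/7)
240558 - d(-641, 74) = 240558 - (-143/7*(-641) + (1940/7)*74) = 240558 - (91663/7 + 143560/7) = 240558 - 1*235223/7 = 240558 - 235223/7 = 1448683/7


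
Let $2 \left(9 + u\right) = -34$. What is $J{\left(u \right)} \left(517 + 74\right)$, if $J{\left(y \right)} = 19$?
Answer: $11229$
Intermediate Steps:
$u = -26$ ($u = -9 + \frac{1}{2} \left(-34\right) = -9 - 17 = -26$)
$J{\left(u \right)} \left(517 + 74\right) = 19 \left(517 + 74\right) = 19 \cdot 591 = 11229$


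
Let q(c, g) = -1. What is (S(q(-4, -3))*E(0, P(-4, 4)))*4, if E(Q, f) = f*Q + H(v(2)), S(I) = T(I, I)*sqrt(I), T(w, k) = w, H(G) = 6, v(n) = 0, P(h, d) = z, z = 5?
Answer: -24*I ≈ -24.0*I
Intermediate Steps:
P(h, d) = 5
S(I) = I**(3/2) (S(I) = I*sqrt(I) = I**(3/2))
E(Q, f) = 6 + Q*f (E(Q, f) = f*Q + 6 = Q*f + 6 = 6 + Q*f)
(S(q(-4, -3))*E(0, P(-4, 4)))*4 = ((-1)**(3/2)*(6 + 0*5))*4 = ((-I)*(6 + 0))*4 = (-I*6)*4 = -6*I*4 = -24*I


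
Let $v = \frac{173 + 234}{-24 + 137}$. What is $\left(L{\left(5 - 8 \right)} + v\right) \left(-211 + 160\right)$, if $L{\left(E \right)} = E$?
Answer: $- \frac{3468}{113} \approx -30.69$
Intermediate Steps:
$v = \frac{407}{113} \approx 3.6018$
$\left(L{\left(5 - 8 \right)} + v\right) \left(-211 + 160\right) = \left(\left(5 - 8\right) + \frac{407}{113}\right) \left(-211 + 160\right) = \left(\left(5 - 8\right) + \frac{407}{113}\right) \left(-51\right) = \left(-3 + \frac{407}{113}\right) \left(-51\right) = \frac{68}{113} \left(-51\right) = - \frac{3468}{113}$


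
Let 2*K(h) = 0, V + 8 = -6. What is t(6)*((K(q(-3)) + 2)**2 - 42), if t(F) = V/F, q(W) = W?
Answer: 266/3 ≈ 88.667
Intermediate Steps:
V = -14 (V = -8 - 6 = -14)
K(h) = 0 (K(h) = (1/2)*0 = 0)
t(F) = -14/F
t(6)*((K(q(-3)) + 2)**2 - 42) = (-14/6)*((0 + 2)**2 - 42) = (-14*1/6)*(2**2 - 42) = -7*(4 - 42)/3 = -7/3*(-38) = 266/3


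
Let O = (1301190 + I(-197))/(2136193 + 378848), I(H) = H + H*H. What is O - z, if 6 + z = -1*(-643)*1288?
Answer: -2082900285496/2515041 ≈ -8.2818e+5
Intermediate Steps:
z = 828178 (z = -6 - 1*(-643)*1288 = -6 + 643*1288 = -6 + 828184 = 828178)
I(H) = H + H²
O = 1339802/2515041 (O = (1301190 - 197*(1 - 197))/(2136193 + 378848) = (1301190 - 197*(-196))/2515041 = (1301190 + 38612)*(1/2515041) = 1339802*(1/2515041) = 1339802/2515041 ≈ 0.53272)
O - z = 1339802/2515041 - 1*828178 = 1339802/2515041 - 828178 = -2082900285496/2515041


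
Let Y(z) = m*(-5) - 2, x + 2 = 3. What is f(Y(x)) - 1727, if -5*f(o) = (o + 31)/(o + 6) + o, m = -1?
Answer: -77776/45 ≈ -1728.4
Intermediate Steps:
x = 1 (x = -2 + 3 = 1)
Y(z) = 3 (Y(z) = -1*(-5) - 2 = 5 - 2 = 3)
f(o) = -o/5 - (31 + o)/(5*(6 + o)) (f(o) = -((o + 31)/(o + 6) + o)/5 = -((31 + o)/(6 + o) + o)/5 = -(o + (31 + o)/(6 + o))/5 = -o/5 - (31 + o)/(5*(6 + o)))
f(Y(x)) - 1727 = (-31 - 1*3² - 7*3)/(5*(6 + 3)) - 1727 = (⅕)*(-31 - 1*9 - 21)/9 - 1727 = (⅕)*(⅑)*(-31 - 9 - 21) - 1727 = (⅕)*(⅑)*(-61) - 1727 = -61/45 - 1727 = -77776/45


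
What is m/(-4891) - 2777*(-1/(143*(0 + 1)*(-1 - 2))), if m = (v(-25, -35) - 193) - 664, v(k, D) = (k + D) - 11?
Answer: -13184195/2098239 ≈ -6.2835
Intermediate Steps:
v(k, D) = -11 + D + k (v(k, D) = (D + k) - 11 = -11 + D + k)
m = -928 (m = ((-11 - 35 - 25) - 193) - 664 = (-71 - 193) - 664 = -264 - 664 = -928)
m/(-4891) - 2777*(-1/(143*(0 + 1)*(-1 - 2))) = -928/(-4891) - 2777*(-1/(143*(0 + 1)*(-1 - 2))) = -928*(-1/4891) - 2777/((-143*(-3))) = 928/4891 - 2777/((-143*(-3))) = 928/4891 - 2777/429 = -13184195/2098239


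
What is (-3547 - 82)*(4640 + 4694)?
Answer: -33873086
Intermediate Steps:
(-3547 - 82)*(4640 + 4694) = -3629*9334 = -33873086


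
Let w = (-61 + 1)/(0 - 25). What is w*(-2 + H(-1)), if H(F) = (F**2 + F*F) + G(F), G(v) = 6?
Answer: 72/5 ≈ 14.400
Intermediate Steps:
w = 12/5 (w = -60/(-25) = -60*(-1/25) = 12/5 ≈ 2.4000)
H(F) = 6 + 2*F**2 (H(F) = (F**2 + F*F) + 6 = (F**2 + F**2) + 6 = 2*F**2 + 6 = 6 + 2*F**2)
w*(-2 + H(-1)) = 12*(-2 + (6 + 2*(-1)**2))/5 = 12*(-2 + (6 + 2*1))/5 = 12*(-2 + (6 + 2))/5 = 12*(-2 + 8)/5 = (12/5)*6 = 72/5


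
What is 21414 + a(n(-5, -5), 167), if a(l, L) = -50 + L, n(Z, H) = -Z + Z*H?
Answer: 21531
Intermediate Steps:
n(Z, H) = -Z + H*Z
21414 + a(n(-5, -5), 167) = 21414 + (-50 + 167) = 21414 + 117 = 21531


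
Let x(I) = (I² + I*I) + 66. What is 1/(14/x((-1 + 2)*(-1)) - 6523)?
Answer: -34/221775 ≈ -0.00015331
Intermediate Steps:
x(I) = 66 + 2*I² (x(I) = (I² + I²) + 66 = 2*I² + 66 = 66 + 2*I²)
1/(14/x((-1 + 2)*(-1)) - 6523) = 1/(14/(66 + 2*((-1 + 2)*(-1))²) - 6523) = 1/(14/(66 + 2*(1*(-1))²) - 6523) = 1/(14/(66 + 2*(-1)²) - 6523) = 1/(14/(66 + 2*1) - 6523) = 1/(14/(66 + 2) - 6523) = 1/(14/68 - 6523) = 1/(14*(1/68) - 6523) = 1/(7/34 - 6523) = 1/(-221775/34) = -34/221775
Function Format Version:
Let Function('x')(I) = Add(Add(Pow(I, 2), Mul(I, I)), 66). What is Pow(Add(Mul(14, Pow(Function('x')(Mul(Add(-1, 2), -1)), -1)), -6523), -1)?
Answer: Rational(-34, 221775) ≈ -0.00015331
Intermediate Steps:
Function('x')(I) = Add(66, Mul(2, Pow(I, 2))) (Function('x')(I) = Add(Add(Pow(I, 2), Pow(I, 2)), 66) = Add(Mul(2, Pow(I, 2)), 66) = Add(66, Mul(2, Pow(I, 2))))
Pow(Add(Mul(14, Pow(Function('x')(Mul(Add(-1, 2), -1)), -1)), -6523), -1) = Pow(Add(Mul(14, Pow(Add(66, Mul(2, Pow(Mul(Add(-1, 2), -1), 2))), -1)), -6523), -1) = Pow(Add(Mul(14, Pow(Add(66, Mul(2, Pow(Mul(1, -1), 2))), -1)), -6523), -1) = Pow(Add(Mul(14, Pow(Add(66, Mul(2, Pow(-1, 2))), -1)), -6523), -1) = Pow(Add(Mul(14, Pow(Add(66, Mul(2, 1)), -1)), -6523), -1) = Pow(Add(Mul(14, Pow(Add(66, 2), -1)), -6523), -1) = Pow(Add(Mul(14, Pow(68, -1)), -6523), -1) = Pow(Add(Mul(14, Rational(1, 68)), -6523), -1) = Pow(Add(Rational(7, 34), -6523), -1) = Pow(Rational(-221775, 34), -1) = Rational(-34, 221775)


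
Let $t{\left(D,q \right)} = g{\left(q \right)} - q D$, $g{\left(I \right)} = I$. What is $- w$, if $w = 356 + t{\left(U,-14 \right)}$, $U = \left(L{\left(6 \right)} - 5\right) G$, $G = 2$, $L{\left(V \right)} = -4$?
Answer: $-90$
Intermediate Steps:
$U = -18$ ($U = \left(-4 - 5\right) 2 = \left(-9\right) 2 = -18$)
$t{\left(D,q \right)} = q - D q$ ($t{\left(D,q \right)} = q - q D = q - D q$)
$w = 90$ ($w = 356 - 14 \left(1 - -18\right) = 356 - 14 \left(1 + 18\right) = 356 - 266 = 90$)
$- w = \left(-1\right) 90 = -90$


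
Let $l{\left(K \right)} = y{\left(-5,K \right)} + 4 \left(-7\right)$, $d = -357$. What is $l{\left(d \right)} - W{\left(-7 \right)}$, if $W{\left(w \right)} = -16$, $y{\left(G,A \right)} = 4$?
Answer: $-8$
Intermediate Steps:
$l{\left(K \right)} = -24$ ($l{\left(K \right)} = 4 + 4 \left(-7\right) = 4 - 28 = -24$)
$l{\left(d \right)} - W{\left(-7 \right)} = -24 - -16 = -24 + 16 = -8$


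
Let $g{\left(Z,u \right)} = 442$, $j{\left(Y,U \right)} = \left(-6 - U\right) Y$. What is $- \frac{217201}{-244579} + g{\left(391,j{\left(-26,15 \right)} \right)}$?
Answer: $\frac{108321119}{244579} \approx 442.89$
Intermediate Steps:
$j{\left(Y,U \right)} = Y \left(-6 - U\right)$
$- \frac{217201}{-244579} + g{\left(391,j{\left(-26,15 \right)} \right)} = - \frac{217201}{-244579} + 442 = \left(-217201\right) \left(- \frac{1}{244579}\right) + 442 = \frac{217201}{244579} + 442 = \frac{108321119}{244579}$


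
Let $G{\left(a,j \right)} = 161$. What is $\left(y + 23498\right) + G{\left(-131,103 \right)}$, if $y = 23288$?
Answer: $46947$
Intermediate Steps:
$\left(y + 23498\right) + G{\left(-131,103 \right)} = \left(23288 + 23498\right) + 161 = 46786 + 161 = 46947$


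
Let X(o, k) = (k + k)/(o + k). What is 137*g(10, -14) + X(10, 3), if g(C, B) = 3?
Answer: 5349/13 ≈ 411.46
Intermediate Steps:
X(o, k) = 2*k/(k + o) (X(o, k) = (2*k)/(k + o) = 2*k/(k + o))
137*g(10, -14) + X(10, 3) = 137*3 + 2*3/(3 + 10) = 411 + 2*3/13 = 411 + 2*3*(1/13) = 411 + 6/13 = 5349/13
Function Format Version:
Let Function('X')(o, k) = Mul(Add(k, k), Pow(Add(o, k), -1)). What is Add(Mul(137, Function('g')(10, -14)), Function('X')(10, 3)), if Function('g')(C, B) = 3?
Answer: Rational(5349, 13) ≈ 411.46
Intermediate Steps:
Function('X')(o, k) = Mul(2, k, Pow(Add(k, o), -1)) (Function('X')(o, k) = Mul(Mul(2, k), Pow(Add(k, o), -1)) = Mul(2, k, Pow(Add(k, o), -1)))
Add(Mul(137, Function('g')(10, -14)), Function('X')(10, 3)) = Add(Mul(137, 3), Mul(2, 3, Pow(Add(3, 10), -1))) = Add(411, Mul(2, 3, Pow(13, -1))) = Add(411, Mul(2, 3, Rational(1, 13))) = Add(411, Rational(6, 13)) = Rational(5349, 13)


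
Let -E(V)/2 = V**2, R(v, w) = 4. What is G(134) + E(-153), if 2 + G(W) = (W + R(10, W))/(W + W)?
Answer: -6273811/134 ≈ -46820.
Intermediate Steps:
G(W) = -2 + (4 + W)/(2*W) (G(W) = -2 + (W + 4)/(W + W) = -2 + (4 + W)/((2*W)) = -2 + (4 + W)*(1/(2*W)) = -2 + (4 + W)/(2*W))
E(V) = -2*V**2
G(134) + E(-153) = (-3/2 + 2/134) - 2*(-153)**2 = (-3/2 + 2*(1/134)) - 2*23409 = (-3/2 + 1/67) - 46818 = -199/134 - 46818 = -6273811/134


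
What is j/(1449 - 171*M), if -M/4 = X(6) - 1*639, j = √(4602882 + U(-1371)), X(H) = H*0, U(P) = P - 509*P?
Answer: -35*√4326/435627 ≈ -0.0052844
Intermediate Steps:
U(P) = -508*P (U(P) = P - 509*P = -508*P)
X(H) = 0
j = 35*√4326 (j = √(4602882 - 508*(-1371)) = √(4602882 + 696468) = √5299350 = 35*√4326 ≈ 2302.0)
M = 2556 (M = -4*(0 - 1*639) = -4*(0 - 639) = -4*(-639) = 2556)
j/(1449 - 171*M) = (35*√4326)/(1449 - 171*2556) = (35*√4326)/(1449 - 437076) = (35*√4326)/(-435627) = (35*√4326)*(-1/435627) = -35*√4326/435627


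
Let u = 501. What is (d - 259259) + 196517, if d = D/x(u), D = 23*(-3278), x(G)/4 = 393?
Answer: -49352909/786 ≈ -62790.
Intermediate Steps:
x(G) = 1572 (x(G) = 4*393 = 1572)
D = -75394
d = -37697/786 (d = -75394/1572 = -75394*1/1572 = -37697/786 ≈ -47.961)
(d - 259259) + 196517 = (-37697/786 - 259259) + 196517 = -203815271/786 + 196517 = -49352909/786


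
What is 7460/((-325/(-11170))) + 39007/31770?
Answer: 105893983651/413010 ≈ 2.5640e+5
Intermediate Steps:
7460/((-325/(-11170))) + 39007/31770 = 7460/((-325*(-1/11170))) + 39007*(1/31770) = 7460/(65/2234) + 39007/31770 = 7460*(2234/65) + 39007/31770 = 3333128/13 + 39007/31770 = 105893983651/413010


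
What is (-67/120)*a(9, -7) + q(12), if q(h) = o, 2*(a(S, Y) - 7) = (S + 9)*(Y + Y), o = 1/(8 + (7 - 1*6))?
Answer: 23959/360 ≈ 66.553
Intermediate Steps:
o = ⅑ (o = 1/(8 + (7 - 6)) = 1/(8 + 1) = 1/9 = ⅑ ≈ 0.11111)
a(S, Y) = 7 + Y*(9 + S) (a(S, Y) = 7 + ((S + 9)*(Y + Y))/2 = 7 + ((9 + S)*(2*Y))/2 = 7 + (2*Y*(9 + S))/2 = 7 + Y*(9 + S))
q(h) = ⅑
(-67/120)*a(9, -7) + q(12) = (-67/120)*(7 + 9*(-7) + 9*(-7)) + ⅑ = (-67*1/120)*(7 - 63 - 63) + ⅑ = -67/120*(-119) + ⅑ = 7973/120 + ⅑ = 23959/360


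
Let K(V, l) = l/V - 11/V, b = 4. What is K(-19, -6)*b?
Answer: 68/19 ≈ 3.5789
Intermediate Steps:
K(V, l) = -11/V + l/V
K(-19, -6)*b = ((-11 - 6)/(-19))*4 = -1/19*(-17)*4 = (17/19)*4 = 68/19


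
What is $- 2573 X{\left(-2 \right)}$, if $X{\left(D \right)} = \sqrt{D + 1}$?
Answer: $- 2573 i \approx - 2573.0 i$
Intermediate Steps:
$X{\left(D \right)} = \sqrt{1 + D}$
$- 2573 X{\left(-2 \right)} = - 2573 \sqrt{1 - 2} = - 2573 \sqrt{-1} = - 2573 i$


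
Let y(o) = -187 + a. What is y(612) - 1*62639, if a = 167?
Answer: -62659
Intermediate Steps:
y(o) = -20 (y(o) = -187 + 167 = -20)
y(612) - 1*62639 = -20 - 1*62639 = -20 - 62639 = -62659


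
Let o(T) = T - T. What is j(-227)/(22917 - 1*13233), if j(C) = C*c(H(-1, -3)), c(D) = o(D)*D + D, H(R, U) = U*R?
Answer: -227/3228 ≈ -0.070322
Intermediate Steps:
H(R, U) = R*U
o(T) = 0
c(D) = D (c(D) = 0*D + D = 0 + D = D)
j(C) = 3*C (j(C) = C*(-1*(-3)) = C*3 = 3*C)
j(-227)/(22917 - 1*13233) = (3*(-227))/(22917 - 1*13233) = -681/(22917 - 13233) = -681/9684 = -681*1/9684 = -227/3228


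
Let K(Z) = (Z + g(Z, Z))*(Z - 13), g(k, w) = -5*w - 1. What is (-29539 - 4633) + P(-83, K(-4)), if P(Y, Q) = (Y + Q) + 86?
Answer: -34424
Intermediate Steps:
g(k, w) = -1 - 5*w
K(Z) = (-1 - 4*Z)*(-13 + Z) (K(Z) = (Z + (-1 - 5*Z))*(Z - 13) = (-1 - 4*Z)*(-13 + Z))
P(Y, Q) = 86 + Q + Y (P(Y, Q) = (Q + Y) + 86 = 86 + Q + Y)
(-29539 - 4633) + P(-83, K(-4)) = (-29539 - 4633) + (86 + (13 - 4*(-4)² + 51*(-4)) - 83) = -34172 + (86 + (13 - 4*16 - 204) - 83) = -34172 + (86 + (13 - 64 - 204) - 83) = -34172 + (86 - 255 - 83) = -34172 - 252 = -34424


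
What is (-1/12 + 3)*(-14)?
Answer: -245/6 ≈ -40.833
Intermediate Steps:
(-1/12 + 3)*(-14) = (35/12)*(-14) = -245/6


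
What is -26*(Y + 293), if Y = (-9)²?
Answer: -9724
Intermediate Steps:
Y = 81
-26*(Y + 293) = -26*(81 + 293) = -26*374 = -9724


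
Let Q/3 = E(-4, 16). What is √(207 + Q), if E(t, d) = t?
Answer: √195 ≈ 13.964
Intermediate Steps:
Q = -12 (Q = 3*(-4) = -12)
√(207 + Q) = √(207 - 12) = √195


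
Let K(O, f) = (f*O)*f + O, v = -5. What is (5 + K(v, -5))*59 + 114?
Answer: -7261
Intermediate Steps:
K(O, f) = O + O*f² (K(O, f) = (O*f)*f + O = O*f² + O = O + O*f²)
(5 + K(v, -5))*59 + 114 = (5 - 5*(1 + (-5)²))*59 + 114 = (5 - 5*(1 + 25))*59 + 114 = (5 - 5*26)*59 + 114 = (5 - 130)*59 + 114 = -125*59 + 114 = -7375 + 114 = -7261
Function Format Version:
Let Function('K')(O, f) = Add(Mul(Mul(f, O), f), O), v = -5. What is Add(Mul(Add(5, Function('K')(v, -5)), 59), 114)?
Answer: -7261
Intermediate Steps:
Function('K')(O, f) = Add(O, Mul(O, Pow(f, 2))) (Function('K')(O, f) = Add(Mul(Mul(O, f), f), O) = Add(Mul(O, Pow(f, 2)), O) = Add(O, Mul(O, Pow(f, 2))))
Add(Mul(Add(5, Function('K')(v, -5)), 59), 114) = Add(Mul(Add(5, Mul(-5, Add(1, Pow(-5, 2)))), 59), 114) = Add(Mul(Add(5, Mul(-5, Add(1, 25))), 59), 114) = Add(Mul(Add(5, Mul(-5, 26)), 59), 114) = Add(Mul(Add(5, -130), 59), 114) = Add(Mul(-125, 59), 114) = Add(-7375, 114) = -7261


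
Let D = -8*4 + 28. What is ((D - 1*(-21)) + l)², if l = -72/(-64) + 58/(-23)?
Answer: 8242641/33856 ≈ 243.46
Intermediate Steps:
D = -4 (D = -32 + 28 = -4)
l = -257/184 (l = -72*(-1/64) + 58*(-1/23) = 9/8 - 58/23 = -257/184 ≈ -1.3967)
((D - 1*(-21)) + l)² = ((-4 - 1*(-21)) - 257/184)² = ((-4 + 21) - 257/184)² = (17 - 257/184)² = (2871/184)² = 8242641/33856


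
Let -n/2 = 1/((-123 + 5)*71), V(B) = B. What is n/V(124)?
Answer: 1/519436 ≈ 1.9252e-6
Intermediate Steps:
n = 1/4189 (n = -2*1/(71*(-123 + 5)) = -2/((-118*71)) = -2/(-8378) = -2*(-1/8378) = 1/4189 ≈ 0.00023872)
n/V(124) = (1/4189)/124 = (1/4189)*(1/124) = 1/519436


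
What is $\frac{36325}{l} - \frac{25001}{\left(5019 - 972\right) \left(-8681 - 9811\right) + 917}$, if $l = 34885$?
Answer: $\frac{543859475832}{522132216239} \approx 1.0416$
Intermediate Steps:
$\frac{36325}{l} - \frac{25001}{\left(5019 - 972\right) \left(-8681 - 9811\right) + 917} = \frac{36325}{34885} - \frac{25001}{\left(5019 - 972\right) \left(-8681 - 9811\right) + 917} = 36325 \cdot \frac{1}{34885} - \frac{25001}{4047 \left(-18492\right) + 917} = \frac{7265}{6977} - \frac{25001}{-74837124 + 917} = \frac{7265}{6977} - \frac{25001}{-74836207} = \frac{7265}{6977} - - \frac{25001}{74836207} = \frac{7265}{6977} + \frac{25001}{74836207} = \frac{543859475832}{522132216239}$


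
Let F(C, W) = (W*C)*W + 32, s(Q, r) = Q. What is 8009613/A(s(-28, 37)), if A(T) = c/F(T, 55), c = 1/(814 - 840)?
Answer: 17632105750584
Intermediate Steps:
F(C, W) = 32 + C*W² (F(C, W) = (C*W)*W + 32 = C*W² + 32 = 32 + C*W²)
c = -1/26 (c = 1/(-26) = -1/26 ≈ -0.038462)
A(T) = -1/(26*(32 + 3025*T)) (A(T) = -1/(26*(32 + T*55²)) = -1/(26*(32 + T*3025)) = -1/(26*(32 + 3025*T)))
8009613/A(s(-28, 37)) = 8009613/((-1/(832 + 78650*(-28)))) = 8009613/((-1/(832 - 2202200))) = 8009613/((-1/(-2201368))) = 8009613/((-1*(-1/2201368))) = 8009613/(1/2201368) = 8009613*2201368 = 17632105750584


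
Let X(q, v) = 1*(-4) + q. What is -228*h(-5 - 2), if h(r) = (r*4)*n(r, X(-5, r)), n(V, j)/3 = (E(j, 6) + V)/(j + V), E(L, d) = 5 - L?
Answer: -8379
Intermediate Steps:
X(q, v) = -4 + q
n(V, j) = 3*(5 + V - j)/(V + j) (n(V, j) = 3*(((5 - j) + V)/(j + V)) = 3*((5 + V - j)/(V + j)) = 3*(5 + V - j)/(V + j))
h(r) = 12*r*(14 + r)/(-9 + r) (h(r) = (r*4)*(3*(5 + r - (-4 - 5))/(r + (-4 - 5))) = (4*r)*(3*(5 + r - 1*(-9))/(r - 9)) = (4*r)*(3*(5 + r + 9)/(-9 + r)) = (4*r)*(3*(14 + r)/(-9 + r)) = 12*r*(14 + r)/(-9 + r))
-228*h(-5 - 2) = -2736*(-5 - 2)*(14 + (-5 - 2))/(-9 + (-5 - 2)) = -2736*(-7)*(14 - 7)/(-9 - 7) = -2736*(-7)*7/(-16) = -2736*(-7)*(-1)*7/16 = -228*147/4 = -8379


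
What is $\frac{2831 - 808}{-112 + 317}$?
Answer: $\frac{2023}{205} \approx 9.8683$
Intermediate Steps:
$\frac{2831 - 808}{-112 + 317} = \frac{2023}{205}$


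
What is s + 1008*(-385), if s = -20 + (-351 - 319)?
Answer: -388770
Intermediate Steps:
s = -690 (s = -20 - 670 = -690)
s + 1008*(-385) = -690 + 1008*(-385) = -690 - 388080 = -388770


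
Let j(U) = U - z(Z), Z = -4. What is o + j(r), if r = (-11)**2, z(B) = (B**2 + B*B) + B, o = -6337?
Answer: -6244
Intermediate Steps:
z(B) = B + 2*B**2 (z(B) = (B**2 + B**2) + B = 2*B**2 + B = B + 2*B**2)
r = 121
j(U) = -28 + U (j(U) = U - (-4)*(1 + 2*(-4)) = U - (-4)*(1 - 8) = U - (-4)*(-7) = U - 1*28 = U - 28 = -28 + U)
o + j(r) = -6337 + (-28 + 121) = -6337 + 93 = -6244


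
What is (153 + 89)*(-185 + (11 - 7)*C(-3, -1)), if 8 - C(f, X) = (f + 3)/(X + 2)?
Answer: -37026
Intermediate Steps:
C(f, X) = 8 - (3 + f)/(2 + X) (C(f, X) = 8 - (f + 3)/(X + 2) = 8 - (3 + f)/(2 + X))
(153 + 89)*(-185 + (11 - 7)*C(-3, -1)) = (153 + 89)*(-185 + (11 - 7)*((13 - 1*(-3) + 8*(-1))/(2 - 1))) = 242*(-185 + 4*((13 + 3 - 8)/1)) = 242*(-185 + 4*(1*8)) = 242*(-185 + 4*8) = 242*(-185 + 32) = 242*(-153) = -37026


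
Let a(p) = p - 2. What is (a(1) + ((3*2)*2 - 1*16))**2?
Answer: 25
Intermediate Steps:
a(p) = -2 + p
(a(1) + ((3*2)*2 - 1*16))**2 = ((-2 + 1) + ((3*2)*2 - 1*16))**2 = (-1 + (6*2 - 16))**2 = (-1 + (12 - 16))**2 = (-1 - 4)**2 = (-5)**2 = 25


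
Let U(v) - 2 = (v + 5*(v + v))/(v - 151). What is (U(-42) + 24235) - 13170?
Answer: 2136393/193 ≈ 11069.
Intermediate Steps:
U(v) = 2 + 11*v/(-151 + v) (U(v) = 2 + (v + 5*(v + v))/(v - 151) = 2 + (v + 5*(2*v))/(-151 + v) = 2 + (v + 10*v)/(-151 + v) = 2 + (11*v)/(-151 + v) = 2 + 11*v/(-151 + v))
(U(-42) + 24235) - 13170 = ((-302 + 13*(-42))/(-151 - 42) + 24235) - 13170 = ((-302 - 546)/(-193) + 24235) - 13170 = (-1/193*(-848) + 24235) - 13170 = (848/193 + 24235) - 13170 = 4678203/193 - 13170 = 2136393/193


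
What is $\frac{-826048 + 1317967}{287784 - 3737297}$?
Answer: $- \frac{491919}{3449513} \approx -0.14261$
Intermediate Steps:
$\frac{-826048 + 1317967}{287784 - 3737297} = \frac{491919}{-3449513} = 491919 \left(- \frac{1}{3449513}\right) = - \frac{491919}{3449513}$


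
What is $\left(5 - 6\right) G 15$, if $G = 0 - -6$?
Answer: $-90$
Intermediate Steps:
$G = 6$ ($G = 0 + 6 = 6$)
$\left(5 - 6\right) G 15 = \left(5 - 6\right) 6 \cdot 15 = \left(-1\right) 6 \cdot 15 = \left(-6\right) 15 = -90$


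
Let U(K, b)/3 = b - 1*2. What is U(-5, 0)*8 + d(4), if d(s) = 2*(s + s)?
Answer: -32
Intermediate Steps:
U(K, b) = -6 + 3*b (U(K, b) = 3*(b - 1*2) = 3*(b - 2) = 3*(-2 + b) = -6 + 3*b)
d(s) = 4*s (d(s) = 2*(2*s) = 4*s)
U(-5, 0)*8 + d(4) = (-6 + 3*0)*8 + 4*4 = (-6 + 0)*8 + 16 = -6*8 + 16 = -48 + 16 = -32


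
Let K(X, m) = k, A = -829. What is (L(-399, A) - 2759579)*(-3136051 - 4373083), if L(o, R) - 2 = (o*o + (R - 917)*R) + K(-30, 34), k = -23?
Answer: 8657768682310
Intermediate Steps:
K(X, m) = -23
L(o, R) = -21 + o² + R*(-917 + R) (L(o, R) = 2 + ((o*o + (R - 917)*R) - 23) = 2 + ((o² + (-917 + R)*R) - 23) = 2 + ((o² + R*(-917 + R)) - 23) = 2 + (-23 + o² + R*(-917 + R)) = -21 + o² + R*(-917 + R))
(L(-399, A) - 2759579)*(-3136051 - 4373083) = ((-21 + (-829)² + (-399)² - 917*(-829)) - 2759579)*(-3136051 - 4373083) = ((-21 + 687241 + 159201 + 760193) - 2759579)*(-7509134) = (1606614 - 2759579)*(-7509134) = -1152965*(-7509134) = 8657768682310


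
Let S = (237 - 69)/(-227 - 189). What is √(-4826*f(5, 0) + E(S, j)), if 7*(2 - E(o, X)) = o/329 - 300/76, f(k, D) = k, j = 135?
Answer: I*√637318997770637/162526 ≈ 155.33*I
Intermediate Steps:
S = -21/52 (S = 168/(-416) = 168*(-1/416) = -21/52 ≈ -0.40385)
E(o, X) = 341/133 - o/2303 (E(o, X) = 2 - (o/329 - 300/76)/7 = 2 - (o*(1/329) - 300*1/76)/7 = 2 - (o/329 - 75/19)/7 = 2 - (-75/19 + o/329)/7 = 2 + (75/133 - o/2303) = 341/133 - o/2303)
√(-4826*f(5, 0) + E(S, j)) = √(-4826*5 + (341/133 - 1/2303*(-21/52))) = √(-24130 + (341/133 + 3/17108)) = √(-24130 + 833461/325052) = √(-7842671299/325052) = I*√637318997770637/162526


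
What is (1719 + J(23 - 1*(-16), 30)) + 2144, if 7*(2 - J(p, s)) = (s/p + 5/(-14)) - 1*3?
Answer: 4924481/1274 ≈ 3865.4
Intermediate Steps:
J(p, s) = 243/98 - s/(7*p) (J(p, s) = 2 - ((s/p + 5/(-14)) - 1*3)/7 = 2 - ((s/p + 5*(-1/14)) - 3)/7 = 2 - ((s/p - 5/14) - 3)/7 = 2 - ((-5/14 + s/p) - 3)/7 = 2 - (-47/14 + s/p)/7 = 2 + (47/98 - s/(7*p)) = 243/98 - s/(7*p))
(1719 + J(23 - 1*(-16), 30)) + 2144 = (1719 + (243/98 - 1/7*30/(23 - 1*(-16)))) + 2144 = (1719 + (243/98 - 1/7*30/(23 + 16))) + 2144 = (1719 + (243/98 - 1/7*30/39)) + 2144 = (1719 + (243/98 - 1/7*30*1/39)) + 2144 = (1719 + (243/98 - 10/91)) + 2144 = (1719 + 3019/1274) + 2144 = 2193025/1274 + 2144 = 4924481/1274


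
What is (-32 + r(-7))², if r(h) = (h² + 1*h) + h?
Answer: 9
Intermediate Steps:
r(h) = h² + 2*h (r(h) = (h² + h) + h = (h + h²) + h = h² + 2*h)
(-32 + r(-7))² = (-32 - 7*(2 - 7))² = (-32 - 7*(-5))² = (-32 + 35)² = 3² = 9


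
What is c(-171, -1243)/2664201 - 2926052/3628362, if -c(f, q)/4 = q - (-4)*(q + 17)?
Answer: -1284396083266/1611114278127 ≈ -0.79721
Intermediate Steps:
c(f, q) = -272 - 20*q (c(f, q) = -4*(q - (-4)*(q + 17)) = -4*(q - (-4)*(17 + q)) = -4*(q - (-68 - 4*q)) = -4*(q + (68 + 4*q)) = -4*(68 + 5*q) = -272 - 20*q)
c(-171, -1243)/2664201 - 2926052/3628362 = (-272 - 20*(-1243))/2664201 - 2926052/3628362 = (-272 + 24860)*(1/2664201) - 2926052*1/3628362 = 24588*(1/2664201) - 1463026/1814181 = 8196/888067 - 1463026/1814181 = -1284396083266/1611114278127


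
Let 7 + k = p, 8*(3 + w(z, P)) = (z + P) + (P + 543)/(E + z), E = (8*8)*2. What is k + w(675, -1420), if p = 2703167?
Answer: 2170560182/803 ≈ 2.7031e+6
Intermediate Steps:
E = 128 (E = 64*2 = 128)
w(z, P) = -3 + P/8 + z/8 + (543 + P)/(8*(128 + z)) (w(z, P) = -3 + ((z + P) + (P + 543)/(128 + z))/8 = -3 + ((P + z) + (543 + P)/(128 + z))/8 = -3 + (P + z + (543 + P)/(128 + z))/8 = -3 + (P/8 + z/8 + (543 + P)/(8*(128 + z))) = -3 + P/8 + z/8 + (543 + P)/(8*(128 + z)))
k = 2703160 (k = -7 + 2703167 = 2703160)
k + w(675, -1420) = 2703160 + (-2529 + 675² + 104*675 + 129*(-1420) - 1420*675)/(8*(128 + 675)) = 2703160 + (⅛)*(-2529 + 455625 + 70200 - 183180 - 958500)/803 = 2703160 + (⅛)*(1/803)*(-618384) = 2703160 - 77298/803 = 2170560182/803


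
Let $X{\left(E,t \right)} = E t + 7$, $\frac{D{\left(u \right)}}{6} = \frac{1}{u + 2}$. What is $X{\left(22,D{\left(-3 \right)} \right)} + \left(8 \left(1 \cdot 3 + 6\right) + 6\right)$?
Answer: $-47$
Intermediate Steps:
$D{\left(u \right)} = \frac{6}{2 + u}$ ($D{\left(u \right)} = \frac{6}{u + 2} = \frac{6}{2 + u}$)
$X{\left(E,t \right)} = 7 + E t$
$X{\left(22,D{\left(-3 \right)} \right)} + \left(8 \left(1 \cdot 3 + 6\right) + 6\right) = \left(7 + 22 \frac{6}{2 - 3}\right) + \left(8 \left(1 \cdot 3 + 6\right) + 6\right) = \left(7 + 22 \frac{6}{-1}\right) + \left(8 \left(3 + 6\right) + 6\right) = \left(7 + 22 \cdot 6 \left(-1\right)\right) + \left(8 \cdot 9 + 6\right) = \left(7 + 22 \left(-6\right)\right) + \left(72 + 6\right) = \left(7 - 132\right) + 78 = -125 + 78 = -47$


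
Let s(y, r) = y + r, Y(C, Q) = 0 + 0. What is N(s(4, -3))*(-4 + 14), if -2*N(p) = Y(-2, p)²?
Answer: 0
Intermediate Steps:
Y(C, Q) = 0
s(y, r) = r + y
N(p) = 0 (N(p) = -½*0² = -½*0 = 0)
N(s(4, -3))*(-4 + 14) = 0*(-4 + 14) = 0*10 = 0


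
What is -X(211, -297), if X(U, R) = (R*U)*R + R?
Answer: -18611802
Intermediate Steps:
X(U, R) = R + U*R² (X(U, R) = U*R² + R = R + U*R²)
-X(211, -297) = -(-297)*(1 - 297*211) = -(-297)*(1 - 62667) = -(-297)*(-62666) = -1*18611802 = -18611802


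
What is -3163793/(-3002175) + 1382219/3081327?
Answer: 4632781373212/3083560962075 ≈ 1.5024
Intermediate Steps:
-3163793/(-3002175) + 1382219/3081327 = -3163793*(-1/3002175) + 1382219*(1/3081327) = 3163793/3002175 + 1382219/3081327 = 4632781373212/3083560962075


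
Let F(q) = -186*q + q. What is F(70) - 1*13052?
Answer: -26002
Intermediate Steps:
F(q) = -185*q
F(70) - 1*13052 = -185*70 - 1*13052 = -12950 - 13052 = -26002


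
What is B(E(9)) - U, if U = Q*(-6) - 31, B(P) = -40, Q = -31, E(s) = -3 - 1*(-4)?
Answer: -195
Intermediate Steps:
E(s) = 1 (E(s) = -3 + 4 = 1)
U = 155 (U = -31*(-6) - 31 = 186 - 31 = 155)
B(E(9)) - U = -40 - 1*155 = -40 - 155 = -195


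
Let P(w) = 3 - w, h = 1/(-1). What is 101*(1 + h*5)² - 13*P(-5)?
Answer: 1512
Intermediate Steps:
h = -1
101*(1 + h*5)² - 13*P(-5) = 101*(1 - 1*5)² - 13*(3 - 1*(-5)) = 101*(1 - 5)² - 13*(3 + 5) = 101*(-4)² - 13*8 = 101*16 - 104 = 1616 - 104 = 1512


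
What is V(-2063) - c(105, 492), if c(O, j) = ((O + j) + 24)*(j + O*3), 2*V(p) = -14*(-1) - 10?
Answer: -501145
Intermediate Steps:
V(p) = 2 (V(p) = (-14*(-1) - 10)/2 = (14 - 10)/2 = (½)*4 = 2)
c(O, j) = (j + 3*O)*(24 + O + j) (c(O, j) = (24 + O + j)*(j + 3*O) = (j + 3*O)*(24 + O + j))
V(-2063) - c(105, 492) = 2 - (492² + 3*105² + 24*492 + 72*105 + 4*105*492) = 2 - (242064 + 3*11025 + 11808 + 7560 + 206640) = 2 - (242064 + 33075 + 11808 + 7560 + 206640) = 2 - 1*501147 = 2 - 501147 = -501145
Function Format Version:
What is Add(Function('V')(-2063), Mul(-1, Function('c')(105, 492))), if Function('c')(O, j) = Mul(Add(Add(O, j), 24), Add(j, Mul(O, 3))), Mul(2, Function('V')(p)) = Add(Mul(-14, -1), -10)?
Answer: -501145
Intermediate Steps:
Function('V')(p) = 2 (Function('V')(p) = Mul(Rational(1, 2), Add(Mul(-14, -1), -10)) = Mul(Rational(1, 2), Add(14, -10)) = Mul(Rational(1, 2), 4) = 2)
Function('c')(O, j) = Mul(Add(j, Mul(3, O)), Add(24, O, j)) (Function('c')(O, j) = Mul(Add(24, O, j), Add(j, Mul(3, O))) = Mul(Add(j, Mul(3, O)), Add(24, O, j)))
Add(Function('V')(-2063), Mul(-1, Function('c')(105, 492))) = Add(2, Mul(-1, Add(Pow(492, 2), Mul(3, Pow(105, 2)), Mul(24, 492), Mul(72, 105), Mul(4, 105, 492)))) = Add(2, Mul(-1, Add(242064, Mul(3, 11025), 11808, 7560, 206640))) = Add(2, Mul(-1, Add(242064, 33075, 11808, 7560, 206640))) = Add(2, Mul(-1, 501147)) = Add(2, -501147) = -501145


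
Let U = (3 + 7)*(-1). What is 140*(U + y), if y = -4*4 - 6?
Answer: -4480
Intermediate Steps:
y = -22 (y = -16 - 6 = -22)
U = -10 (U = 10*(-1) = -10)
140*(U + y) = 140*(-10 - 22) = 140*(-32) = -4480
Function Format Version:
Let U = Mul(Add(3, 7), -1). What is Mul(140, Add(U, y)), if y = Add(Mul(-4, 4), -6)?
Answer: -4480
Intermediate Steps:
y = -22 (y = Add(-16, -6) = -22)
U = -10 (U = Mul(10, -1) = -10)
Mul(140, Add(U, y)) = Mul(140, Add(-10, -22)) = Mul(140, -32) = -4480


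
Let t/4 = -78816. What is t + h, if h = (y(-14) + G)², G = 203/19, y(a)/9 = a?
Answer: -109009823/361 ≈ -3.0197e+5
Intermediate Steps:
t = -315264 (t = 4*(-78816) = -315264)
y(a) = 9*a
G = 203/19 (G = 203*(1/19) = 203/19 ≈ 10.684)
h = 4800481/361 (h = (9*(-14) + 203/19)² = (-126 + 203/19)² = (-2191/19)² = 4800481/361 ≈ 13298.)
t + h = -315264 + 4800481/361 = -109009823/361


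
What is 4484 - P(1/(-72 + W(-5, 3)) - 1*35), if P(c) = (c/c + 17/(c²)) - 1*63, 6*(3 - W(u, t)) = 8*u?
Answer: 194915083511/42876304 ≈ 4546.0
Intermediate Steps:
W(u, t) = 3 - 4*u/3
P(c) = -62 + 17/c² (P(c) = (1 + 17/c²) - 63 = -62 + 17/c²)
4484 - P(1/(-72 + W(-5, 3)) - 1*35) = 4484 - (-62 + 17/(1/(-72 + (3 - 4/3*(-5))) - 1*35)²) = 4484 - (-62 + 17/(1/(-72 + (3 + 20/3)) - 35)²) = 4484 - (-62 + 17/(1/(-72 + 29/3) - 35)²) = 4484 - (-62 + 17/(1/(-187/3) - 35)²) = 4484 - (-62 + 17/(-3/187 - 35)²) = 4484 - (-62 + 17/(-6548/187)²) = 4484 - (-62 + 17*(34969/42876304)) = 4484 - (-62 + 594473/42876304) = 4484 - 1*(-2657736375/42876304) = 4484 + 2657736375/42876304 = 194915083511/42876304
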